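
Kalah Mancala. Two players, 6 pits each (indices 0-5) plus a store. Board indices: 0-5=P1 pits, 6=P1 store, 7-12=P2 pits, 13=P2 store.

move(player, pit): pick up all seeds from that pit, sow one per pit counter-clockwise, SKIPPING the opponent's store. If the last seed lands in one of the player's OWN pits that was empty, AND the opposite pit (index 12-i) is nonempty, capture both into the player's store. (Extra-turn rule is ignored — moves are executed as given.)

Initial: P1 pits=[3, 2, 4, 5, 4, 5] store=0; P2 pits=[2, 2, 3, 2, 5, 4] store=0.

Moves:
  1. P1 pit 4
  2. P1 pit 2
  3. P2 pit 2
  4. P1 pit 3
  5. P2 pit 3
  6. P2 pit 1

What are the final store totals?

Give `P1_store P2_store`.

Answer: 3 1

Derivation:
Move 1: P1 pit4 -> P1=[3,2,4,5,0,6](1) P2=[3,3,3,2,5,4](0)
Move 2: P1 pit2 -> P1=[3,2,0,6,1,7](2) P2=[3,3,3,2,5,4](0)
Move 3: P2 pit2 -> P1=[3,2,0,6,1,7](2) P2=[3,3,0,3,6,5](0)
Move 4: P1 pit3 -> P1=[3,2,0,0,2,8](3) P2=[4,4,1,3,6,5](0)
Move 5: P2 pit3 -> P1=[3,2,0,0,2,8](3) P2=[4,4,1,0,7,6](1)
Move 6: P2 pit1 -> P1=[3,2,0,0,2,8](3) P2=[4,0,2,1,8,7](1)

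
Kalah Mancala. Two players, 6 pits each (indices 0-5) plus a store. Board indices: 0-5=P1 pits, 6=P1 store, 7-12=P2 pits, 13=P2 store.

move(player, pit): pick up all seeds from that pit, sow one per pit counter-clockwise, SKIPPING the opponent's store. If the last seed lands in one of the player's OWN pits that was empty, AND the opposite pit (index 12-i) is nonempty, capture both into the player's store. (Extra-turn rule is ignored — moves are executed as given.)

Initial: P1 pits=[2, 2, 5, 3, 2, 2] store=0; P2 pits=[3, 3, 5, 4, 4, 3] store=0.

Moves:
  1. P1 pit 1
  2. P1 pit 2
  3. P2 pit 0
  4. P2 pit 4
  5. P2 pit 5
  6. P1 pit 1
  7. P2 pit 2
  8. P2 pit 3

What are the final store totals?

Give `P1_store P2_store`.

Answer: 1 4

Derivation:
Move 1: P1 pit1 -> P1=[2,0,6,4,2,2](0) P2=[3,3,5,4,4,3](0)
Move 2: P1 pit2 -> P1=[2,0,0,5,3,3](1) P2=[4,4,5,4,4,3](0)
Move 3: P2 pit0 -> P1=[2,0,0,5,3,3](1) P2=[0,5,6,5,5,3](0)
Move 4: P2 pit4 -> P1=[3,1,1,5,3,3](1) P2=[0,5,6,5,0,4](1)
Move 5: P2 pit5 -> P1=[4,2,2,5,3,3](1) P2=[0,5,6,5,0,0](2)
Move 6: P1 pit1 -> P1=[4,0,3,6,3,3](1) P2=[0,5,6,5,0,0](2)
Move 7: P2 pit2 -> P1=[5,1,3,6,3,3](1) P2=[0,5,0,6,1,1](3)
Move 8: P2 pit3 -> P1=[6,2,4,6,3,3](1) P2=[0,5,0,0,2,2](4)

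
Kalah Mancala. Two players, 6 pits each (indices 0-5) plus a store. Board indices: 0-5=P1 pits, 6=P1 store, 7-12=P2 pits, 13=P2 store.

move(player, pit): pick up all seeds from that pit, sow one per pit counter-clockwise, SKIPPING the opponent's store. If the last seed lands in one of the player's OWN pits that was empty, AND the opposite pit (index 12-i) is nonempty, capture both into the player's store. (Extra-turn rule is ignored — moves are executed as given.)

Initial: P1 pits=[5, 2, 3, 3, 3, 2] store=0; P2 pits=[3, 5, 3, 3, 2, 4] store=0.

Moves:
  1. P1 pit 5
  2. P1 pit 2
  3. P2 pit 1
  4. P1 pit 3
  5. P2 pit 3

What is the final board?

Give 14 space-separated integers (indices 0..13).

Move 1: P1 pit5 -> P1=[5,2,3,3,3,0](1) P2=[4,5,3,3,2,4](0)
Move 2: P1 pit2 -> P1=[5,2,0,4,4,0](6) P2=[0,5,3,3,2,4](0)
Move 3: P2 pit1 -> P1=[5,2,0,4,4,0](6) P2=[0,0,4,4,3,5](1)
Move 4: P1 pit3 -> P1=[5,2,0,0,5,1](7) P2=[1,0,4,4,3,5](1)
Move 5: P2 pit3 -> P1=[6,2,0,0,5,1](7) P2=[1,0,4,0,4,6](2)

Answer: 6 2 0 0 5 1 7 1 0 4 0 4 6 2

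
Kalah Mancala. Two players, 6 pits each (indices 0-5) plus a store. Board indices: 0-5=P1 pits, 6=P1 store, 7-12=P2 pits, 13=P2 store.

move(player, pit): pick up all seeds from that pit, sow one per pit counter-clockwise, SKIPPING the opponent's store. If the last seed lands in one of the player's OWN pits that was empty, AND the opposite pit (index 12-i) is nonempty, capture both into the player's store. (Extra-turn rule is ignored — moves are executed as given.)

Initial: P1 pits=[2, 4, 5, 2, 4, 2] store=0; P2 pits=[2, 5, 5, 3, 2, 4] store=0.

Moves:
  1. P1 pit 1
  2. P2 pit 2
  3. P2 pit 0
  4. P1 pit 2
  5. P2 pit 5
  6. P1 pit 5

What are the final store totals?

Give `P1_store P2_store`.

Move 1: P1 pit1 -> P1=[2,0,6,3,5,3](0) P2=[2,5,5,3,2,4](0)
Move 2: P2 pit2 -> P1=[3,0,6,3,5,3](0) P2=[2,5,0,4,3,5](1)
Move 3: P2 pit0 -> P1=[3,0,6,0,5,3](0) P2=[0,6,0,4,3,5](5)
Move 4: P1 pit2 -> P1=[3,0,0,1,6,4](1) P2=[1,7,0,4,3,5](5)
Move 5: P2 pit5 -> P1=[4,1,1,2,6,4](1) P2=[1,7,0,4,3,0](6)
Move 6: P1 pit5 -> P1=[4,1,1,2,6,0](2) P2=[2,8,1,4,3,0](6)

Answer: 2 6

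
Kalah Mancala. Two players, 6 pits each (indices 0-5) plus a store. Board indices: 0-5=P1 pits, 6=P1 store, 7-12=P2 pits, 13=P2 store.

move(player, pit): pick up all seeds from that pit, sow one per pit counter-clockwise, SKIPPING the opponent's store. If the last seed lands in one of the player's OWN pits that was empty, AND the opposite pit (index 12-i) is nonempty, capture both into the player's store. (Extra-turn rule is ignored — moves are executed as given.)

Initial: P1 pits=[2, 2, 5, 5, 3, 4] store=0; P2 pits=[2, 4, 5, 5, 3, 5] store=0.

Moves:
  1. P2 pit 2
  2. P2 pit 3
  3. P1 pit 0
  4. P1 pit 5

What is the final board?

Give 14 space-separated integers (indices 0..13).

Answer: 0 4 7 6 4 0 1 3 5 1 0 5 7 2

Derivation:
Move 1: P2 pit2 -> P1=[3,2,5,5,3,4](0) P2=[2,4,0,6,4,6](1)
Move 2: P2 pit3 -> P1=[4,3,6,5,3,4](0) P2=[2,4,0,0,5,7](2)
Move 3: P1 pit0 -> P1=[0,4,7,6,4,4](0) P2=[2,4,0,0,5,7](2)
Move 4: P1 pit5 -> P1=[0,4,7,6,4,0](1) P2=[3,5,1,0,5,7](2)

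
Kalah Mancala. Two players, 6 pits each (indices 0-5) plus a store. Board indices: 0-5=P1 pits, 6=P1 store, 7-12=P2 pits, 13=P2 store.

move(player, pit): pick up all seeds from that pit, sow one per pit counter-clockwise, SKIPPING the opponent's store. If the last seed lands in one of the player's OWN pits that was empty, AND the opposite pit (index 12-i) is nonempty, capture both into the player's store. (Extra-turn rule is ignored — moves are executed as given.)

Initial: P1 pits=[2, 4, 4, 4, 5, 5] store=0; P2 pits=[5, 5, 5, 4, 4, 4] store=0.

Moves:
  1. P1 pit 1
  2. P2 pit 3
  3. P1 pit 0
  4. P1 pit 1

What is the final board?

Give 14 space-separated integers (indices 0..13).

Move 1: P1 pit1 -> P1=[2,0,5,5,6,6](0) P2=[5,5,5,4,4,4](0)
Move 2: P2 pit3 -> P1=[3,0,5,5,6,6](0) P2=[5,5,5,0,5,5](1)
Move 3: P1 pit0 -> P1=[0,1,6,6,6,6](0) P2=[5,5,5,0,5,5](1)
Move 4: P1 pit1 -> P1=[0,0,7,6,6,6](0) P2=[5,5,5,0,5,5](1)

Answer: 0 0 7 6 6 6 0 5 5 5 0 5 5 1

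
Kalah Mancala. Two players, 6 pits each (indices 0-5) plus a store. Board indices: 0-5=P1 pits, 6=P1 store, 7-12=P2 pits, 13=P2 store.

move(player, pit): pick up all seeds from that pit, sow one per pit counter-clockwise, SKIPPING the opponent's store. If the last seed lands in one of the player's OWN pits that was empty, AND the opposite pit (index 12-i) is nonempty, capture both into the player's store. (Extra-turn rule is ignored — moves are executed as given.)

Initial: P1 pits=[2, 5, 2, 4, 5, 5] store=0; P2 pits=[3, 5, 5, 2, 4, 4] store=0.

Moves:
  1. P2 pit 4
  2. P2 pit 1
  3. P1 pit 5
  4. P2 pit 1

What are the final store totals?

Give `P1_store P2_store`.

Answer: 1 2

Derivation:
Move 1: P2 pit4 -> P1=[3,6,2,4,5,5](0) P2=[3,5,5,2,0,5](1)
Move 2: P2 pit1 -> P1=[3,6,2,4,5,5](0) P2=[3,0,6,3,1,6](2)
Move 3: P1 pit5 -> P1=[3,6,2,4,5,0](1) P2=[4,1,7,4,1,6](2)
Move 4: P2 pit1 -> P1=[3,6,2,4,5,0](1) P2=[4,0,8,4,1,6](2)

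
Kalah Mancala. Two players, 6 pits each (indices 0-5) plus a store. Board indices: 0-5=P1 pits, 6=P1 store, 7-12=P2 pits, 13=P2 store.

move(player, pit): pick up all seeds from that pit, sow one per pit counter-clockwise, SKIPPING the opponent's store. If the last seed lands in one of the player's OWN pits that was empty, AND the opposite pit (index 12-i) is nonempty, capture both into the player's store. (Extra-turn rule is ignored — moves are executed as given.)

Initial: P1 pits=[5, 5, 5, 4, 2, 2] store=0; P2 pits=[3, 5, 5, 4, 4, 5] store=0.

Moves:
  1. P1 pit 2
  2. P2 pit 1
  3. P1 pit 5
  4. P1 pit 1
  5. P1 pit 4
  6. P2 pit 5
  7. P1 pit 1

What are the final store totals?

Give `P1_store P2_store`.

Move 1: P1 pit2 -> P1=[5,5,0,5,3,3](1) P2=[4,5,5,4,4,5](0)
Move 2: P2 pit1 -> P1=[5,5,0,5,3,3](1) P2=[4,0,6,5,5,6](1)
Move 3: P1 pit5 -> P1=[5,5,0,5,3,0](2) P2=[5,1,6,5,5,6](1)
Move 4: P1 pit1 -> P1=[5,0,1,6,4,1](3) P2=[5,1,6,5,5,6](1)
Move 5: P1 pit4 -> P1=[5,0,1,6,0,2](4) P2=[6,2,6,5,5,6](1)
Move 6: P2 pit5 -> P1=[6,1,2,7,1,2](4) P2=[6,2,6,5,5,0](2)
Move 7: P1 pit1 -> P1=[6,0,3,7,1,2](4) P2=[6,2,6,5,5,0](2)

Answer: 4 2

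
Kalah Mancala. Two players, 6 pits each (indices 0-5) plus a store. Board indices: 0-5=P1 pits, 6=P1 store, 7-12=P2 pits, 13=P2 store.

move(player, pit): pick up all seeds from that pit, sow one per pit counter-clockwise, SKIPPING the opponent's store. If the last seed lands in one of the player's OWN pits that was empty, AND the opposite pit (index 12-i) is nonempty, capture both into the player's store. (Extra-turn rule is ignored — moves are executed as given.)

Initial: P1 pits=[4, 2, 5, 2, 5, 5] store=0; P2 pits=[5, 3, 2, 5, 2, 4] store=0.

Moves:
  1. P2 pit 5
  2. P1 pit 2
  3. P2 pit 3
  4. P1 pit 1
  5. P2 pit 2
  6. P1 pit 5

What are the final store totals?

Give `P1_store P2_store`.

Answer: 2 2

Derivation:
Move 1: P2 pit5 -> P1=[5,3,6,2,5,5](0) P2=[5,3,2,5,2,0](1)
Move 2: P1 pit2 -> P1=[5,3,0,3,6,6](1) P2=[6,4,2,5,2,0](1)
Move 3: P2 pit3 -> P1=[6,4,0,3,6,6](1) P2=[6,4,2,0,3,1](2)
Move 4: P1 pit1 -> P1=[6,0,1,4,7,7](1) P2=[6,4,2,0,3,1](2)
Move 5: P2 pit2 -> P1=[6,0,1,4,7,7](1) P2=[6,4,0,1,4,1](2)
Move 6: P1 pit5 -> P1=[6,0,1,4,7,0](2) P2=[7,5,1,2,5,2](2)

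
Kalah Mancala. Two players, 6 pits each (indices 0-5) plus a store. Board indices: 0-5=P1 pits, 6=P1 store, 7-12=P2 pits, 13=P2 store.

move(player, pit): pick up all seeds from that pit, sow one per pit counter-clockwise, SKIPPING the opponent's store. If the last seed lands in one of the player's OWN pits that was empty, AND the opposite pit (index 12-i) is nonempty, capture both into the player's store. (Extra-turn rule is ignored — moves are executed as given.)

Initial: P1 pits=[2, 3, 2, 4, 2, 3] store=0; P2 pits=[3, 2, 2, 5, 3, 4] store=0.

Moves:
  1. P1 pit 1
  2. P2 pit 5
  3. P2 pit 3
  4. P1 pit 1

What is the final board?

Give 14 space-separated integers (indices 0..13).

Answer: 4 0 5 6 3 3 0 3 2 2 0 4 1 2

Derivation:
Move 1: P1 pit1 -> P1=[2,0,3,5,3,3](0) P2=[3,2,2,5,3,4](0)
Move 2: P2 pit5 -> P1=[3,1,4,5,3,3](0) P2=[3,2,2,5,3,0](1)
Move 3: P2 pit3 -> P1=[4,2,4,5,3,3](0) P2=[3,2,2,0,4,1](2)
Move 4: P1 pit1 -> P1=[4,0,5,6,3,3](0) P2=[3,2,2,0,4,1](2)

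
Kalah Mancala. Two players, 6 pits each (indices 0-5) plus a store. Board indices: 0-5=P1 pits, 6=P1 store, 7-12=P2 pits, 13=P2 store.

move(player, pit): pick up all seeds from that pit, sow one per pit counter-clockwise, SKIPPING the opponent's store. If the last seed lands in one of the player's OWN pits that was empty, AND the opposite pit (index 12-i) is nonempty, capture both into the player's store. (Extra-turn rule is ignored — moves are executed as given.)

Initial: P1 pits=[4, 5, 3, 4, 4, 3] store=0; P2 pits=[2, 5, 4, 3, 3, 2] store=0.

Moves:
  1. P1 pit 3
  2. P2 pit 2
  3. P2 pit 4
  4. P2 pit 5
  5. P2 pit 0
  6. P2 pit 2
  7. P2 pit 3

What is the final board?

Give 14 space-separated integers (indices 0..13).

Answer: 7 8 5 0 5 4 1 0 6 0 0 1 1 4

Derivation:
Move 1: P1 pit3 -> P1=[4,5,3,0,5,4](1) P2=[3,5,4,3,3,2](0)
Move 2: P2 pit2 -> P1=[4,5,3,0,5,4](1) P2=[3,5,0,4,4,3](1)
Move 3: P2 pit4 -> P1=[5,6,3,0,5,4](1) P2=[3,5,0,4,0,4](2)
Move 4: P2 pit5 -> P1=[6,7,4,0,5,4](1) P2=[3,5,0,4,0,0](3)
Move 5: P2 pit0 -> P1=[6,7,4,0,5,4](1) P2=[0,6,1,5,0,0](3)
Move 6: P2 pit2 -> P1=[6,7,4,0,5,4](1) P2=[0,6,0,6,0,0](3)
Move 7: P2 pit3 -> P1=[7,8,5,0,5,4](1) P2=[0,6,0,0,1,1](4)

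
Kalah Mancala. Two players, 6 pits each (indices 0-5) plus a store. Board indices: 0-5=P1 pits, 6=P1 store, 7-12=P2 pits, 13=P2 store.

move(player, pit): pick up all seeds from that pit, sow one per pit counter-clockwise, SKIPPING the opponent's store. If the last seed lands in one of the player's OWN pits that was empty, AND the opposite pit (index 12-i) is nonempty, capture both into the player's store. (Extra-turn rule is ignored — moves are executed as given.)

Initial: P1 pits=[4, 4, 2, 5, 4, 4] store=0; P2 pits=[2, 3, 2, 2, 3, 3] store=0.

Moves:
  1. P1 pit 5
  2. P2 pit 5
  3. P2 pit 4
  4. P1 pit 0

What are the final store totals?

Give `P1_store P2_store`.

Answer: 2 2

Derivation:
Move 1: P1 pit5 -> P1=[4,4,2,5,4,0](1) P2=[3,4,3,2,3,3](0)
Move 2: P2 pit5 -> P1=[5,5,2,5,4,0](1) P2=[3,4,3,2,3,0](1)
Move 3: P2 pit4 -> P1=[6,5,2,5,4,0](1) P2=[3,4,3,2,0,1](2)
Move 4: P1 pit0 -> P1=[0,6,3,6,5,1](2) P2=[3,4,3,2,0,1](2)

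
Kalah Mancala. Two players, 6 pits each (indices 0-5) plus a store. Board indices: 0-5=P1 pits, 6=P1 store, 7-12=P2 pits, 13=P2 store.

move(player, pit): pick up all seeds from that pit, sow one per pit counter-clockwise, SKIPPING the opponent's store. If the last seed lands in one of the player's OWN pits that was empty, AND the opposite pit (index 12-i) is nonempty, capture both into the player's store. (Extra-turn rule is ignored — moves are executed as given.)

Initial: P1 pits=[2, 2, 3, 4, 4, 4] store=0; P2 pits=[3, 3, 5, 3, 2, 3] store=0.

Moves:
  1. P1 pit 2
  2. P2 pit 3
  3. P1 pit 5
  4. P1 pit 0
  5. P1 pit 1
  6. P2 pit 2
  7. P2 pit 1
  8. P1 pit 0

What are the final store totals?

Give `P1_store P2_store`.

Move 1: P1 pit2 -> P1=[2,2,0,5,5,5](0) P2=[3,3,5,3,2,3](0)
Move 2: P2 pit3 -> P1=[2,2,0,5,5,5](0) P2=[3,3,5,0,3,4](1)
Move 3: P1 pit5 -> P1=[2,2,0,5,5,0](1) P2=[4,4,6,1,3,4](1)
Move 4: P1 pit0 -> P1=[0,3,0,5,5,0](3) P2=[4,4,6,0,3,4](1)
Move 5: P1 pit1 -> P1=[0,0,1,6,6,0](3) P2=[4,4,6,0,3,4](1)
Move 6: P2 pit2 -> P1=[1,1,1,6,6,0](3) P2=[4,4,0,1,4,5](2)
Move 7: P2 pit1 -> P1=[1,1,1,6,6,0](3) P2=[4,0,1,2,5,6](2)
Move 8: P1 pit0 -> P1=[0,2,1,6,6,0](3) P2=[4,0,1,2,5,6](2)

Answer: 3 2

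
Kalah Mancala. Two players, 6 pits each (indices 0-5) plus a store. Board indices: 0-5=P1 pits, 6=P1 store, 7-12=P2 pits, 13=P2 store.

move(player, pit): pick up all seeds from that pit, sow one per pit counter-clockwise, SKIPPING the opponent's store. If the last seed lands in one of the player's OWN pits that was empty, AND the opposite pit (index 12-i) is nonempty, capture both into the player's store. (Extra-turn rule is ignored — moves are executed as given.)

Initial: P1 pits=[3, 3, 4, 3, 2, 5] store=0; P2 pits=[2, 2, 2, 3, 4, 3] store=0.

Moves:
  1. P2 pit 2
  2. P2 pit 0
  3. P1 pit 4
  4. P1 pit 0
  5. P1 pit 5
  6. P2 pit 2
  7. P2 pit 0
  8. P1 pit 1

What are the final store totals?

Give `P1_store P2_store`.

Move 1: P2 pit2 -> P1=[3,3,4,3,2,5](0) P2=[2,2,0,4,5,3](0)
Move 2: P2 pit0 -> P1=[3,3,4,0,2,5](0) P2=[0,3,0,4,5,3](4)
Move 3: P1 pit4 -> P1=[3,3,4,0,0,6](1) P2=[0,3,0,4,5,3](4)
Move 4: P1 pit0 -> P1=[0,4,5,1,0,6](1) P2=[0,3,0,4,5,3](4)
Move 5: P1 pit5 -> P1=[0,4,5,1,0,0](2) P2=[1,4,1,5,6,3](4)
Move 6: P2 pit2 -> P1=[0,4,5,1,0,0](2) P2=[1,4,0,6,6,3](4)
Move 7: P2 pit0 -> P1=[0,4,5,1,0,0](2) P2=[0,5,0,6,6,3](4)
Move 8: P1 pit1 -> P1=[0,0,6,2,1,1](2) P2=[0,5,0,6,6,3](4)

Answer: 2 4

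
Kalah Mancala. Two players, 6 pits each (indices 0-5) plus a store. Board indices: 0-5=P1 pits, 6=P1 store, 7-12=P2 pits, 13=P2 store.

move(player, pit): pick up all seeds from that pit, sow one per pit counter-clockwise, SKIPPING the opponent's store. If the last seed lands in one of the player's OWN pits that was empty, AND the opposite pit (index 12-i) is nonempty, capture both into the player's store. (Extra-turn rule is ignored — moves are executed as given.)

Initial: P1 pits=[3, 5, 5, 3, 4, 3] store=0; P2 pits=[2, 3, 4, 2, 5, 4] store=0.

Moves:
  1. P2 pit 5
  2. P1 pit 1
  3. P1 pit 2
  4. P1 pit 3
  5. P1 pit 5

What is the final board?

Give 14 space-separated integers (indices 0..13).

Answer: 4 0 0 0 7 0 4 6 6 6 3 6 0 1

Derivation:
Move 1: P2 pit5 -> P1=[4,6,6,3,4,3](0) P2=[2,3,4,2,5,0](1)
Move 2: P1 pit1 -> P1=[4,0,7,4,5,4](1) P2=[3,3,4,2,5,0](1)
Move 3: P1 pit2 -> P1=[4,0,0,5,6,5](2) P2=[4,4,5,2,5,0](1)
Move 4: P1 pit3 -> P1=[4,0,0,0,7,6](3) P2=[5,5,5,2,5,0](1)
Move 5: P1 pit5 -> P1=[4,0,0,0,7,0](4) P2=[6,6,6,3,6,0](1)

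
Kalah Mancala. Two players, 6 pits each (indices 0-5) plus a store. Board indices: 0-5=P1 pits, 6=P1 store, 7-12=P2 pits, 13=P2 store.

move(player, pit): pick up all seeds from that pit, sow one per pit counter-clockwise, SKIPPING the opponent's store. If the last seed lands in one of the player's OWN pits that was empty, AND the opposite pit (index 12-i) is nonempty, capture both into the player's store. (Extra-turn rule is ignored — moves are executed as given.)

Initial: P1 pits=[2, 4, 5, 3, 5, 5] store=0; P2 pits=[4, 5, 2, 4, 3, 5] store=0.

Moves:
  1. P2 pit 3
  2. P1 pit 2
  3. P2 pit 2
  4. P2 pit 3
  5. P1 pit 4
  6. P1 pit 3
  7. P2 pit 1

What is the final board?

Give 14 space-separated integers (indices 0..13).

Answer: 4 4 0 0 1 8 3 7 0 2 2 7 7 2

Derivation:
Move 1: P2 pit3 -> P1=[3,4,5,3,5,5](0) P2=[4,5,2,0,4,6](1)
Move 2: P1 pit2 -> P1=[3,4,0,4,6,6](1) P2=[5,5,2,0,4,6](1)
Move 3: P2 pit2 -> P1=[3,4,0,4,6,6](1) P2=[5,5,0,1,5,6](1)
Move 4: P2 pit3 -> P1=[3,4,0,4,6,6](1) P2=[5,5,0,0,6,6](1)
Move 5: P1 pit4 -> P1=[3,4,0,4,0,7](2) P2=[6,6,1,1,6,6](1)
Move 6: P1 pit3 -> P1=[3,4,0,0,1,8](3) P2=[7,6,1,1,6,6](1)
Move 7: P2 pit1 -> P1=[4,4,0,0,1,8](3) P2=[7,0,2,2,7,7](2)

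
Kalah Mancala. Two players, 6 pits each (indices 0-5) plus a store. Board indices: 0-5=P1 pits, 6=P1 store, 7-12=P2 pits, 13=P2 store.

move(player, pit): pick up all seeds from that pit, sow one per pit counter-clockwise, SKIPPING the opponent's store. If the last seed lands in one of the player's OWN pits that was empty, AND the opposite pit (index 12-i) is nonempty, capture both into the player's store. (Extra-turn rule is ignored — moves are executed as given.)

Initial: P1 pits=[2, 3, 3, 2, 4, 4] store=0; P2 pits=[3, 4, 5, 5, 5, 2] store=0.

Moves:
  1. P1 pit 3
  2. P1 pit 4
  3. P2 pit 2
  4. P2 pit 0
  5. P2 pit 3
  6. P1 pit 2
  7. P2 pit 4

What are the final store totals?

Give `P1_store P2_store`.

Move 1: P1 pit3 -> P1=[2,3,3,0,5,5](0) P2=[3,4,5,5,5,2](0)
Move 2: P1 pit4 -> P1=[2,3,3,0,0,6](1) P2=[4,5,6,5,5,2](0)
Move 3: P2 pit2 -> P1=[3,4,3,0,0,6](1) P2=[4,5,0,6,6,3](1)
Move 4: P2 pit0 -> P1=[3,4,3,0,0,6](1) P2=[0,6,1,7,7,3](1)
Move 5: P2 pit3 -> P1=[4,5,4,1,0,6](1) P2=[0,6,1,0,8,4](2)
Move 6: P1 pit2 -> P1=[4,5,0,2,1,7](2) P2=[0,6,1,0,8,4](2)
Move 7: P2 pit4 -> P1=[5,6,1,3,2,8](2) P2=[0,6,1,0,0,5](3)

Answer: 2 3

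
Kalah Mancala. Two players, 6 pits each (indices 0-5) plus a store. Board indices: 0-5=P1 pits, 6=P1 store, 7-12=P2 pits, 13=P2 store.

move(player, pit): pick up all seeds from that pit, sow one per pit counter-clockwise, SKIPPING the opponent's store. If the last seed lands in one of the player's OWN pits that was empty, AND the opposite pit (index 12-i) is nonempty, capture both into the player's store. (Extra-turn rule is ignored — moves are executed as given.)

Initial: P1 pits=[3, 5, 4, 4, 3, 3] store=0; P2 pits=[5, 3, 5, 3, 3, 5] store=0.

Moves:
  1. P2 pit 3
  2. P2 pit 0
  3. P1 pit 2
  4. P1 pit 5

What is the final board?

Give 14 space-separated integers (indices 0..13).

Answer: 3 5 0 5 4 0 2 1 5 7 1 5 7 1

Derivation:
Move 1: P2 pit3 -> P1=[3,5,4,4,3,3](0) P2=[5,3,5,0,4,6](1)
Move 2: P2 pit0 -> P1=[3,5,4,4,3,3](0) P2=[0,4,6,1,5,7](1)
Move 3: P1 pit2 -> P1=[3,5,0,5,4,4](1) P2=[0,4,6,1,5,7](1)
Move 4: P1 pit5 -> P1=[3,5,0,5,4,0](2) P2=[1,5,7,1,5,7](1)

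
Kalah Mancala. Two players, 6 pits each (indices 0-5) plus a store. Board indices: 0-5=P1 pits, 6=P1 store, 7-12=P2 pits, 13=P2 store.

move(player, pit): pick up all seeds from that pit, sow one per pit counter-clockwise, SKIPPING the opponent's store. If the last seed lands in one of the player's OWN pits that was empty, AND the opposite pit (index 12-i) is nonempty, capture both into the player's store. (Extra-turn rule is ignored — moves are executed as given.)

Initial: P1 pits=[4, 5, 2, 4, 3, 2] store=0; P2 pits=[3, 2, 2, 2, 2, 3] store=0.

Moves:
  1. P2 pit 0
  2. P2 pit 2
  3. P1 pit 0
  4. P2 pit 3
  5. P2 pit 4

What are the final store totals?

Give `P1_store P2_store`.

Move 1: P2 pit0 -> P1=[4,5,2,4,3,2](0) P2=[0,3,3,3,2,3](0)
Move 2: P2 pit2 -> P1=[4,5,2,4,3,2](0) P2=[0,3,0,4,3,4](0)
Move 3: P1 pit0 -> P1=[0,6,3,5,4,2](0) P2=[0,3,0,4,3,4](0)
Move 4: P2 pit3 -> P1=[1,6,3,5,4,2](0) P2=[0,3,0,0,4,5](1)
Move 5: P2 pit4 -> P1=[2,7,3,5,4,2](0) P2=[0,3,0,0,0,6](2)

Answer: 0 2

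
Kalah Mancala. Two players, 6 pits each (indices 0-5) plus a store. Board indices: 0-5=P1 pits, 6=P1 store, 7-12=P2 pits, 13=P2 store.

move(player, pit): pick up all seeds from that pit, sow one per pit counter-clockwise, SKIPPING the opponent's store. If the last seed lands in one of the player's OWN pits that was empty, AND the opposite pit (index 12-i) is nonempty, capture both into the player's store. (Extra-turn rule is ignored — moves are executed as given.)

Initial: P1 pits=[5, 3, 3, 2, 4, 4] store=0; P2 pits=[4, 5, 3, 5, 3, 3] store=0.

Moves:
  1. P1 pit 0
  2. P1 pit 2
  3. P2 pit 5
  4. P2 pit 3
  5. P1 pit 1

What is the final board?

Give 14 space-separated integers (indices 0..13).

Move 1: P1 pit0 -> P1=[0,4,4,3,5,5](0) P2=[4,5,3,5,3,3](0)
Move 2: P1 pit2 -> P1=[0,4,0,4,6,6](1) P2=[4,5,3,5,3,3](0)
Move 3: P2 pit5 -> P1=[1,5,0,4,6,6](1) P2=[4,5,3,5,3,0](1)
Move 4: P2 pit3 -> P1=[2,6,0,4,6,6](1) P2=[4,5,3,0,4,1](2)
Move 5: P1 pit1 -> P1=[2,0,1,5,7,7](2) P2=[5,5,3,0,4,1](2)

Answer: 2 0 1 5 7 7 2 5 5 3 0 4 1 2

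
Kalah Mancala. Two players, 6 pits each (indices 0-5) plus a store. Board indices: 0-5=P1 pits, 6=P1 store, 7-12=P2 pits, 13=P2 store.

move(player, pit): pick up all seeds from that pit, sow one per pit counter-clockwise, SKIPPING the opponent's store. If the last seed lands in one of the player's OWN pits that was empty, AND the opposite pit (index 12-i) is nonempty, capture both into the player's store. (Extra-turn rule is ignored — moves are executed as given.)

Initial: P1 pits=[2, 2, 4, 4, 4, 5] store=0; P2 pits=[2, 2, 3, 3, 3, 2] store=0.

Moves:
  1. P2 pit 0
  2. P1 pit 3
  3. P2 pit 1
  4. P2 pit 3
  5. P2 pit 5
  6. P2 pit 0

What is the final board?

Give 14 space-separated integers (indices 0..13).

Answer: 4 3 4 0 0 6 1 0 0 5 0 5 0 8

Derivation:
Move 1: P2 pit0 -> P1=[2,2,4,4,4,5](0) P2=[0,3,4,3,3,2](0)
Move 2: P1 pit3 -> P1=[2,2,4,0,5,6](1) P2=[1,3,4,3,3,2](0)
Move 3: P2 pit1 -> P1=[2,2,4,0,5,6](1) P2=[1,0,5,4,4,2](0)
Move 4: P2 pit3 -> P1=[3,2,4,0,5,6](1) P2=[1,0,5,0,5,3](1)
Move 5: P2 pit5 -> P1=[4,3,4,0,5,6](1) P2=[1,0,5,0,5,0](2)
Move 6: P2 pit0 -> P1=[4,3,4,0,0,6](1) P2=[0,0,5,0,5,0](8)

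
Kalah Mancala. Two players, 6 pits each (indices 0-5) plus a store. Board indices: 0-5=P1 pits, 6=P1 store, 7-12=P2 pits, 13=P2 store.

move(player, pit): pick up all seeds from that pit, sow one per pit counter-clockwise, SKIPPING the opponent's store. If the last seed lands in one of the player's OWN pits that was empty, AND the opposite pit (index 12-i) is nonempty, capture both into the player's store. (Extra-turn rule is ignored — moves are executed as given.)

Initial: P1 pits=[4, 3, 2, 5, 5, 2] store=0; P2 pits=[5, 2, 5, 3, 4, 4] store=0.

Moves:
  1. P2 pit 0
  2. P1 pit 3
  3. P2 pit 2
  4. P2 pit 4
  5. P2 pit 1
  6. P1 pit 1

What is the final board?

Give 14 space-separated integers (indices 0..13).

Answer: 6 0 4 2 7 4 2 1 0 1 6 1 8 2

Derivation:
Move 1: P2 pit0 -> P1=[4,3,2,5,5,2](0) P2=[0,3,6,4,5,5](0)
Move 2: P1 pit3 -> P1=[4,3,2,0,6,3](1) P2=[1,4,6,4,5,5](0)
Move 3: P2 pit2 -> P1=[5,4,2,0,6,3](1) P2=[1,4,0,5,6,6](1)
Move 4: P2 pit4 -> P1=[6,5,3,1,6,3](1) P2=[1,4,0,5,0,7](2)
Move 5: P2 pit1 -> P1=[6,5,3,1,6,3](1) P2=[1,0,1,6,1,8](2)
Move 6: P1 pit1 -> P1=[6,0,4,2,7,4](2) P2=[1,0,1,6,1,8](2)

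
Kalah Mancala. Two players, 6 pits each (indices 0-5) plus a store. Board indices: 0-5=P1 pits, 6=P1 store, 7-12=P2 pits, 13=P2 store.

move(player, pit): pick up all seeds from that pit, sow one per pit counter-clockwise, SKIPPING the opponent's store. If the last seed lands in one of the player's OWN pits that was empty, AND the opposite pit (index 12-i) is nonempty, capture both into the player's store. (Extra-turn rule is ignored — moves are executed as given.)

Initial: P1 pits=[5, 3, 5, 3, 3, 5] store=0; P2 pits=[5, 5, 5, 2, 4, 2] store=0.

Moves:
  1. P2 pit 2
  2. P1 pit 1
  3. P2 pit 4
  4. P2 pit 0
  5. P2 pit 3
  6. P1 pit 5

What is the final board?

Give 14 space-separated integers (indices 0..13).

Answer: 8 1 7 4 4 0 1 1 7 2 1 2 6 3

Derivation:
Move 1: P2 pit2 -> P1=[6,3,5,3,3,5](0) P2=[5,5,0,3,5,3](1)
Move 2: P1 pit1 -> P1=[6,0,6,4,4,5](0) P2=[5,5,0,3,5,3](1)
Move 3: P2 pit4 -> P1=[7,1,7,4,4,5](0) P2=[5,5,0,3,0,4](2)
Move 4: P2 pit0 -> P1=[7,1,7,4,4,5](0) P2=[0,6,1,4,1,5](2)
Move 5: P2 pit3 -> P1=[8,1,7,4,4,5](0) P2=[0,6,1,0,2,6](3)
Move 6: P1 pit5 -> P1=[8,1,7,4,4,0](1) P2=[1,7,2,1,2,6](3)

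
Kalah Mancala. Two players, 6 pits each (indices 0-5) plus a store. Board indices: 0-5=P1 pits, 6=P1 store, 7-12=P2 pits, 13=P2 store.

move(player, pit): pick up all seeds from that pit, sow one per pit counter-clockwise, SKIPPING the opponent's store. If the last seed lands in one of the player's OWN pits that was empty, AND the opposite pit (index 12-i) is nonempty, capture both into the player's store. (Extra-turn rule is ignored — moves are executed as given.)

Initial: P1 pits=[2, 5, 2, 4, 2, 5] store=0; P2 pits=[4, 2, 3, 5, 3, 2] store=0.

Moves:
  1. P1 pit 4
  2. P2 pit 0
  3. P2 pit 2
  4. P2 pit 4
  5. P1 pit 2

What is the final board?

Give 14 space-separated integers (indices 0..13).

Move 1: P1 pit4 -> P1=[2,5,2,4,0,6](1) P2=[4,2,3,5,3,2](0)
Move 2: P2 pit0 -> P1=[2,5,2,4,0,6](1) P2=[0,3,4,6,4,2](0)
Move 3: P2 pit2 -> P1=[2,5,2,4,0,6](1) P2=[0,3,0,7,5,3](1)
Move 4: P2 pit4 -> P1=[3,6,3,4,0,6](1) P2=[0,3,0,7,0,4](2)
Move 5: P1 pit2 -> P1=[3,6,0,5,1,7](1) P2=[0,3,0,7,0,4](2)

Answer: 3 6 0 5 1 7 1 0 3 0 7 0 4 2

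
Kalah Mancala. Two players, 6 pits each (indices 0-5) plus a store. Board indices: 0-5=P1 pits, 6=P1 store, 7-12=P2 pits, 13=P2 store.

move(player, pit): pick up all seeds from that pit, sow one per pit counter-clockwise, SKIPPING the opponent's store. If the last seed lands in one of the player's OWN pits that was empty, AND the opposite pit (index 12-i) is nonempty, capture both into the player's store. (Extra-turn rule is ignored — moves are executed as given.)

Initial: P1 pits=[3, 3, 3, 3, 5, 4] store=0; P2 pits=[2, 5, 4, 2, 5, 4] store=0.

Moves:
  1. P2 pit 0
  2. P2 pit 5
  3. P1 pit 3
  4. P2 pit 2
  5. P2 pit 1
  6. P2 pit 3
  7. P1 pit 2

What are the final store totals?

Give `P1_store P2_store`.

Move 1: P2 pit0 -> P1=[3,3,3,3,5,4](0) P2=[0,6,5,2,5,4](0)
Move 2: P2 pit5 -> P1=[4,4,4,3,5,4](0) P2=[0,6,5,2,5,0](1)
Move 3: P1 pit3 -> P1=[4,4,4,0,6,5](1) P2=[0,6,5,2,5,0](1)
Move 4: P2 pit2 -> P1=[5,4,4,0,6,5](1) P2=[0,6,0,3,6,1](2)
Move 5: P2 pit1 -> P1=[6,4,4,0,6,5](1) P2=[0,0,1,4,7,2](3)
Move 6: P2 pit3 -> P1=[7,4,4,0,6,5](1) P2=[0,0,1,0,8,3](4)
Move 7: P1 pit2 -> P1=[7,4,0,1,7,6](2) P2=[0,0,1,0,8,3](4)

Answer: 2 4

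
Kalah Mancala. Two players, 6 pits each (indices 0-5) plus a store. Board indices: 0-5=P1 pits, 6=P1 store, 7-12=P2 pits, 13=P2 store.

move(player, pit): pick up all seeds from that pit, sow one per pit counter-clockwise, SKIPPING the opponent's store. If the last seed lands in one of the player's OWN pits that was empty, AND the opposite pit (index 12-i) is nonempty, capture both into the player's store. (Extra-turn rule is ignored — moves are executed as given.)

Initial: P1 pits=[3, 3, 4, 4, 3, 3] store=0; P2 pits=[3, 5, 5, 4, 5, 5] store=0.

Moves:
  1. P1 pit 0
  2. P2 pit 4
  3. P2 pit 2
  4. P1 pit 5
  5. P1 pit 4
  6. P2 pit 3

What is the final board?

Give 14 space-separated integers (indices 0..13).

Move 1: P1 pit0 -> P1=[0,4,5,5,3,3](0) P2=[3,5,5,4,5,5](0)
Move 2: P2 pit4 -> P1=[1,5,6,5,3,3](0) P2=[3,5,5,4,0,6](1)
Move 3: P2 pit2 -> P1=[2,5,6,5,3,3](0) P2=[3,5,0,5,1,7](2)
Move 4: P1 pit5 -> P1=[2,5,6,5,3,0](1) P2=[4,6,0,5,1,7](2)
Move 5: P1 pit4 -> P1=[2,5,6,5,0,1](2) P2=[5,6,0,5,1,7](2)
Move 6: P2 pit3 -> P1=[3,6,6,5,0,1](2) P2=[5,6,0,0,2,8](3)

Answer: 3 6 6 5 0 1 2 5 6 0 0 2 8 3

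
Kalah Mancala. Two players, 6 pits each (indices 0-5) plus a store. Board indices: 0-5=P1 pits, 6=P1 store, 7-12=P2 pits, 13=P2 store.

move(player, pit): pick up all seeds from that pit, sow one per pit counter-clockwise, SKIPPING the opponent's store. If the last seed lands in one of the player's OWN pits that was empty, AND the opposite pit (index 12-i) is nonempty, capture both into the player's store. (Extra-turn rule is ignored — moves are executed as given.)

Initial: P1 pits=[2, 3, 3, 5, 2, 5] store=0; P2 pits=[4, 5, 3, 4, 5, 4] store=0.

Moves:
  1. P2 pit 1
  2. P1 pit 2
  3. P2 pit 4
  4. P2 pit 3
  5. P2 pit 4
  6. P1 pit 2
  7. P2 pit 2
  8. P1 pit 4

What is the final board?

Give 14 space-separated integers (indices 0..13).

Answer: 4 5 0 8 0 7 1 5 0 0 1 1 9 4

Derivation:
Move 1: P2 pit1 -> P1=[2,3,3,5,2,5](0) P2=[4,0,4,5,6,5](1)
Move 2: P1 pit2 -> P1=[2,3,0,6,3,6](0) P2=[4,0,4,5,6,5](1)
Move 3: P2 pit4 -> P1=[3,4,1,7,3,6](0) P2=[4,0,4,5,0,6](2)
Move 4: P2 pit3 -> P1=[4,5,1,7,3,6](0) P2=[4,0,4,0,1,7](3)
Move 5: P2 pit4 -> P1=[4,5,1,7,3,6](0) P2=[4,0,4,0,0,8](3)
Move 6: P1 pit2 -> P1=[4,5,0,8,3,6](0) P2=[4,0,4,0,0,8](3)
Move 7: P2 pit2 -> P1=[4,5,0,8,3,6](0) P2=[4,0,0,1,1,9](4)
Move 8: P1 pit4 -> P1=[4,5,0,8,0,7](1) P2=[5,0,0,1,1,9](4)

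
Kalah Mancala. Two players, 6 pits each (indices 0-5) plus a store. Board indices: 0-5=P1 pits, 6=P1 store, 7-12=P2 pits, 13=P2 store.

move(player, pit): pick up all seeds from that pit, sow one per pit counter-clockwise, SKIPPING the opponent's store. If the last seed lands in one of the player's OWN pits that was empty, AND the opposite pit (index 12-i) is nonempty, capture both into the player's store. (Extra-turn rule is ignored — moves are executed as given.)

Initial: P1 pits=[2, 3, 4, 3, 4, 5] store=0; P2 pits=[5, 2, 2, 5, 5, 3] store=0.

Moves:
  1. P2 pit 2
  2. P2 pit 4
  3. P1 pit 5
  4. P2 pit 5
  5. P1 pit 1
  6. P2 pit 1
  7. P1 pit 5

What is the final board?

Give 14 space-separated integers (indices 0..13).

Answer: 4 0 7 5 5 0 3 6 0 2 8 1 0 2

Derivation:
Move 1: P2 pit2 -> P1=[2,3,4,3,4,5](0) P2=[5,2,0,6,6,3](0)
Move 2: P2 pit4 -> P1=[3,4,5,4,4,5](0) P2=[5,2,0,6,0,4](1)
Move 3: P1 pit5 -> P1=[3,4,5,4,4,0](1) P2=[6,3,1,7,0,4](1)
Move 4: P2 pit5 -> P1=[4,5,6,4,4,0](1) P2=[6,3,1,7,0,0](2)
Move 5: P1 pit1 -> P1=[4,0,7,5,5,1](2) P2=[6,3,1,7,0,0](2)
Move 6: P2 pit1 -> P1=[4,0,7,5,5,1](2) P2=[6,0,2,8,1,0](2)
Move 7: P1 pit5 -> P1=[4,0,7,5,5,0](3) P2=[6,0,2,8,1,0](2)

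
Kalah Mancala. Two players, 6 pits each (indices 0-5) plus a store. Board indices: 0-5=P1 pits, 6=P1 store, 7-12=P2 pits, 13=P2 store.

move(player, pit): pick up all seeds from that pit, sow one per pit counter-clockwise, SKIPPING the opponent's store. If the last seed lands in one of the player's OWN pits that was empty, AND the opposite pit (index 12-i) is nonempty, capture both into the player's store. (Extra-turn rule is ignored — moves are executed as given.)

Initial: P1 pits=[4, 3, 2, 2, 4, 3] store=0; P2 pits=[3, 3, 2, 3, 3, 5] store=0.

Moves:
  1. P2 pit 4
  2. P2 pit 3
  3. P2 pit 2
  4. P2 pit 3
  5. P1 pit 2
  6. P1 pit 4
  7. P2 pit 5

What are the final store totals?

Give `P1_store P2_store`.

Answer: 1 3

Derivation:
Move 1: P2 pit4 -> P1=[5,3,2,2,4,3](0) P2=[3,3,2,3,0,6](1)
Move 2: P2 pit3 -> P1=[5,3,2,2,4,3](0) P2=[3,3,2,0,1,7](2)
Move 3: P2 pit2 -> P1=[5,3,2,2,4,3](0) P2=[3,3,0,1,2,7](2)
Move 4: P2 pit3 -> P1=[5,3,2,2,4,3](0) P2=[3,3,0,0,3,7](2)
Move 5: P1 pit2 -> P1=[5,3,0,3,5,3](0) P2=[3,3,0,0,3,7](2)
Move 6: P1 pit4 -> P1=[5,3,0,3,0,4](1) P2=[4,4,1,0,3,7](2)
Move 7: P2 pit5 -> P1=[6,4,1,4,1,5](1) P2=[4,4,1,0,3,0](3)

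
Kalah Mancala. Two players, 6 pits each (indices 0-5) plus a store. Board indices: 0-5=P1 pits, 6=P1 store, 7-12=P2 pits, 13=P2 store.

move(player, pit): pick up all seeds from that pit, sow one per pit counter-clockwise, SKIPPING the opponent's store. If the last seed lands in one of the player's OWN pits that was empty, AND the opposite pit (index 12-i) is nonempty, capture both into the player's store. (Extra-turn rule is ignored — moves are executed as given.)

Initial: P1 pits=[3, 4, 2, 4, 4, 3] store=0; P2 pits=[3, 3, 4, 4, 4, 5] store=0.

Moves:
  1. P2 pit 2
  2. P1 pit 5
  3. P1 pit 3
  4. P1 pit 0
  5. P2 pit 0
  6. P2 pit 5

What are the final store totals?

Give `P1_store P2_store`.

Answer: 2 2

Derivation:
Move 1: P2 pit2 -> P1=[3,4,2,4,4,3](0) P2=[3,3,0,5,5,6](1)
Move 2: P1 pit5 -> P1=[3,4,2,4,4,0](1) P2=[4,4,0,5,5,6](1)
Move 3: P1 pit3 -> P1=[3,4,2,0,5,1](2) P2=[5,4,0,5,5,6](1)
Move 4: P1 pit0 -> P1=[0,5,3,1,5,1](2) P2=[5,4,0,5,5,6](1)
Move 5: P2 pit0 -> P1=[0,5,3,1,5,1](2) P2=[0,5,1,6,6,7](1)
Move 6: P2 pit5 -> P1=[1,6,4,2,6,2](2) P2=[0,5,1,6,6,0](2)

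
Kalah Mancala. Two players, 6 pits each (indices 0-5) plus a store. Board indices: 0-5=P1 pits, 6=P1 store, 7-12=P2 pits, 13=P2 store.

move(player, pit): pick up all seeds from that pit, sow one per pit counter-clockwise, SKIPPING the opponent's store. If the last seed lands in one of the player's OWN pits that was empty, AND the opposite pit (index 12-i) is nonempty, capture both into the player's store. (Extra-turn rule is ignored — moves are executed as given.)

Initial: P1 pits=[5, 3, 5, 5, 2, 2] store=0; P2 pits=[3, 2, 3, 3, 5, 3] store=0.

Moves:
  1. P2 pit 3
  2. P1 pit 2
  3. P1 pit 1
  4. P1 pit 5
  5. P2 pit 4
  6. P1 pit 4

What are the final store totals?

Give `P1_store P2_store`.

Answer: 3 2

Derivation:
Move 1: P2 pit3 -> P1=[5,3,5,5,2,2](0) P2=[3,2,3,0,6,4](1)
Move 2: P1 pit2 -> P1=[5,3,0,6,3,3](1) P2=[4,2,3,0,6,4](1)
Move 3: P1 pit1 -> P1=[5,0,1,7,4,3](1) P2=[4,2,3,0,6,4](1)
Move 4: P1 pit5 -> P1=[5,0,1,7,4,0](2) P2=[5,3,3,0,6,4](1)
Move 5: P2 pit4 -> P1=[6,1,2,8,4,0](2) P2=[5,3,3,0,0,5](2)
Move 6: P1 pit4 -> P1=[6,1,2,8,0,1](3) P2=[6,4,3,0,0,5](2)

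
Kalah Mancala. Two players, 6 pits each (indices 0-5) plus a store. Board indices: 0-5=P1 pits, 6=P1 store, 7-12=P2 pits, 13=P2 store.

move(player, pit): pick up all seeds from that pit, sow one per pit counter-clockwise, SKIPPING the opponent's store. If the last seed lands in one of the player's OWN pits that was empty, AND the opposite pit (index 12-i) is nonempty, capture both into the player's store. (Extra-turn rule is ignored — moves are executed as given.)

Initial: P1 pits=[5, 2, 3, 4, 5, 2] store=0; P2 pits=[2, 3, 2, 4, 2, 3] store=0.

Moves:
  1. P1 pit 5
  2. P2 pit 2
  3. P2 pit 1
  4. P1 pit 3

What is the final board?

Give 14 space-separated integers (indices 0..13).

Move 1: P1 pit5 -> P1=[5,2,3,4,5,0](1) P2=[3,3,2,4,2,3](0)
Move 2: P2 pit2 -> P1=[5,2,3,4,5,0](1) P2=[3,3,0,5,3,3](0)
Move 3: P2 pit1 -> P1=[5,2,3,4,5,0](1) P2=[3,0,1,6,4,3](0)
Move 4: P1 pit3 -> P1=[5,2,3,0,6,1](2) P2=[4,0,1,6,4,3](0)

Answer: 5 2 3 0 6 1 2 4 0 1 6 4 3 0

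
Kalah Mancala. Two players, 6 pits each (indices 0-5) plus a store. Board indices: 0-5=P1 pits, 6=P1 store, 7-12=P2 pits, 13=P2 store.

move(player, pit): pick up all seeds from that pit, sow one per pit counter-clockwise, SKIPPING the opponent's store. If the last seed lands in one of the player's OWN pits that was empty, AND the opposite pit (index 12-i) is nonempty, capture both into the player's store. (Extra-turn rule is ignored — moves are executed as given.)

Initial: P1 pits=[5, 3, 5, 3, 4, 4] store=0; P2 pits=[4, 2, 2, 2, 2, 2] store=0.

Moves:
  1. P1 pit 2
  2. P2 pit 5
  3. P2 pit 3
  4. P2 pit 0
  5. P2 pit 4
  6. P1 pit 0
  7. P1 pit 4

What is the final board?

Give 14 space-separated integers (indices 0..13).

Move 1: P1 pit2 -> P1=[5,3,0,4,5,5](1) P2=[5,2,2,2,2,2](0)
Move 2: P2 pit5 -> P1=[6,3,0,4,5,5](1) P2=[5,2,2,2,2,0](1)
Move 3: P2 pit3 -> P1=[0,3,0,4,5,5](1) P2=[5,2,2,0,3,0](8)
Move 4: P2 pit0 -> P1=[0,3,0,4,5,5](1) P2=[0,3,3,1,4,1](8)
Move 5: P2 pit4 -> P1=[1,4,0,4,5,5](1) P2=[0,3,3,1,0,2](9)
Move 6: P1 pit0 -> P1=[0,5,0,4,5,5](1) P2=[0,3,3,1,0,2](9)
Move 7: P1 pit4 -> P1=[0,5,0,4,0,6](2) P2=[1,4,4,1,0,2](9)

Answer: 0 5 0 4 0 6 2 1 4 4 1 0 2 9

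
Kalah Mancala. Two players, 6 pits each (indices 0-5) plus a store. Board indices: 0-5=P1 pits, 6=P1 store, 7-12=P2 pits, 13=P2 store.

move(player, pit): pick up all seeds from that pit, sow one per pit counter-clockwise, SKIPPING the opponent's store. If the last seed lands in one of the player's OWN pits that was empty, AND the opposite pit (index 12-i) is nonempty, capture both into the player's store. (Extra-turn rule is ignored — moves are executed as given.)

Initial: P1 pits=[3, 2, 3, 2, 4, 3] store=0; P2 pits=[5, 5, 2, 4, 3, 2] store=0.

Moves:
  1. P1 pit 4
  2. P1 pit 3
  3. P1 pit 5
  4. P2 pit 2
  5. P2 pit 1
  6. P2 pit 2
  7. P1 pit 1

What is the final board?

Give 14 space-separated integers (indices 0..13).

Answer: 4 0 4 1 2 0 2 7 0 0 8 5 4 1

Derivation:
Move 1: P1 pit4 -> P1=[3,2,3,2,0,4](1) P2=[6,6,2,4,3,2](0)
Move 2: P1 pit3 -> P1=[3,2,3,0,1,5](1) P2=[6,6,2,4,3,2](0)
Move 3: P1 pit5 -> P1=[3,2,3,0,1,0](2) P2=[7,7,3,5,3,2](0)
Move 4: P2 pit2 -> P1=[3,2,3,0,1,0](2) P2=[7,7,0,6,4,3](0)
Move 5: P2 pit1 -> P1=[4,3,3,0,1,0](2) P2=[7,0,1,7,5,4](1)
Move 6: P2 pit2 -> P1=[4,3,3,0,1,0](2) P2=[7,0,0,8,5,4](1)
Move 7: P1 pit1 -> P1=[4,0,4,1,2,0](2) P2=[7,0,0,8,5,4](1)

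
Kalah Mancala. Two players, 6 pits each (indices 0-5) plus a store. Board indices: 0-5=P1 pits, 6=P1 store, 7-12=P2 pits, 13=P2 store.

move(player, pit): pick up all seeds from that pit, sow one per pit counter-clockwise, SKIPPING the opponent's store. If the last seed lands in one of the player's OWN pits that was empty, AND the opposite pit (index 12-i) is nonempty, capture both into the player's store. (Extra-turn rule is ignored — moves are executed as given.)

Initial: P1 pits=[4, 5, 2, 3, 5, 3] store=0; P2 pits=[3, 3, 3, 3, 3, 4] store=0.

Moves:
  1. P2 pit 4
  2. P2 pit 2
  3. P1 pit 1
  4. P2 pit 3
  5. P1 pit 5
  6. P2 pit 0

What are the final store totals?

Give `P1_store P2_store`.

Move 1: P2 pit4 -> P1=[5,5,2,3,5,3](0) P2=[3,3,3,3,0,5](1)
Move 2: P2 pit2 -> P1=[5,5,2,3,5,3](0) P2=[3,3,0,4,1,6](1)
Move 3: P1 pit1 -> P1=[5,0,3,4,6,4](1) P2=[3,3,0,4,1,6](1)
Move 4: P2 pit3 -> P1=[6,0,3,4,6,4](1) P2=[3,3,0,0,2,7](2)
Move 5: P1 pit5 -> P1=[6,0,3,4,6,0](2) P2=[4,4,1,0,2,7](2)
Move 6: P2 pit0 -> P1=[6,0,3,4,6,0](2) P2=[0,5,2,1,3,7](2)

Answer: 2 2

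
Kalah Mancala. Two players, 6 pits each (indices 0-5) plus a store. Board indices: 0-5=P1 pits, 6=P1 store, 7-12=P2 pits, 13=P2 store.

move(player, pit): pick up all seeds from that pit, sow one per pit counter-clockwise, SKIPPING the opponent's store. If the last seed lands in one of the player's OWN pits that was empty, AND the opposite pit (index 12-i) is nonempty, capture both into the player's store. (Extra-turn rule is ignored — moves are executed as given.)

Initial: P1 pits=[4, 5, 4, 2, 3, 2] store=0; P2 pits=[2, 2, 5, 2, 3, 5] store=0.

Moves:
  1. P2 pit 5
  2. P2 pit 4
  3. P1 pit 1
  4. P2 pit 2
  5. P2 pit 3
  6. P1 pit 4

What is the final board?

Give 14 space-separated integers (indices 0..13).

Move 1: P2 pit5 -> P1=[5,6,5,3,3,2](0) P2=[2,2,5,2,3,0](1)
Move 2: P2 pit4 -> P1=[6,6,5,3,3,2](0) P2=[2,2,5,2,0,1](2)
Move 3: P1 pit1 -> P1=[6,0,6,4,4,3](1) P2=[3,2,5,2,0,1](2)
Move 4: P2 pit2 -> P1=[7,0,6,4,4,3](1) P2=[3,2,0,3,1,2](3)
Move 5: P2 pit3 -> P1=[7,0,6,4,4,3](1) P2=[3,2,0,0,2,3](4)
Move 6: P1 pit4 -> P1=[7,0,6,4,0,4](2) P2=[4,3,0,0,2,3](4)

Answer: 7 0 6 4 0 4 2 4 3 0 0 2 3 4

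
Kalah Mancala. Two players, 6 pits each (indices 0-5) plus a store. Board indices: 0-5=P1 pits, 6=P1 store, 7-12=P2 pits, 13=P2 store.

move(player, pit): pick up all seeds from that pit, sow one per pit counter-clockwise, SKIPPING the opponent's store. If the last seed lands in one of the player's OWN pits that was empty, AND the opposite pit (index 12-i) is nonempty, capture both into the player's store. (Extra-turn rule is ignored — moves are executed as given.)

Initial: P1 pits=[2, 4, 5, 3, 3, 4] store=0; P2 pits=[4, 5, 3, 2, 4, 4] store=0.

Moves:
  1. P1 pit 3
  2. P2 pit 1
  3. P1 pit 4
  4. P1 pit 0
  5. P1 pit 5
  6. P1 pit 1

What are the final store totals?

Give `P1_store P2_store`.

Answer: 4 1

Derivation:
Move 1: P1 pit3 -> P1=[2,4,5,0,4,5](1) P2=[4,5,3,2,4,4](0)
Move 2: P2 pit1 -> P1=[2,4,5,0,4,5](1) P2=[4,0,4,3,5,5](1)
Move 3: P1 pit4 -> P1=[2,4,5,0,0,6](2) P2=[5,1,4,3,5,5](1)
Move 4: P1 pit0 -> P1=[0,5,6,0,0,6](2) P2=[5,1,4,3,5,5](1)
Move 5: P1 pit5 -> P1=[0,5,6,0,0,0](3) P2=[6,2,5,4,6,5](1)
Move 6: P1 pit1 -> P1=[0,0,7,1,1,1](4) P2=[6,2,5,4,6,5](1)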